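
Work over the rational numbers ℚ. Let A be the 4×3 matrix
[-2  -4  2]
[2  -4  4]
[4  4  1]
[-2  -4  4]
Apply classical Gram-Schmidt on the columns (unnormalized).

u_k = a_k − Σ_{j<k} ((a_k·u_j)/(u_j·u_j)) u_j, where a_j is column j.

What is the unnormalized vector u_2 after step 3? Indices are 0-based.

u_2 = (2/19, -14/19, 28/19, 40/19)

Step 1: u_0 = a_0 = (-2, 2, 4, -2).
Step 2: u_1 = a_1 − (6/7)·u_0 = (-16/7, -40/7, 4/7, -16/7).
Step 3: u_2 = a_2 − (0)·u_0 − (-63/76)·u_1 = (2/19, -14/19, 28/19, 40/19).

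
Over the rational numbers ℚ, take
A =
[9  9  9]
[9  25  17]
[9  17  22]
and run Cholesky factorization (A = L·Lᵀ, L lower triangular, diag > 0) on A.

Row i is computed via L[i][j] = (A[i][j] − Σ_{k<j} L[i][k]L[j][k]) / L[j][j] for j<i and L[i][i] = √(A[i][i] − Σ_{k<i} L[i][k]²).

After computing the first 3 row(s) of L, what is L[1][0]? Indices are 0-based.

L[1][0] = 3

Step 1: L[0][0] = √(9) = 3.
  L[1][0] = (9) / L[0][0] = 3.
Step 2: L[1][1] = √(16) = 4.
  L[2][0] = (9) / L[0][0] = 3.
  L[2][1] = (8) / L[1][1] = 2.
Step 3: L[2][2] = √(9) = 3.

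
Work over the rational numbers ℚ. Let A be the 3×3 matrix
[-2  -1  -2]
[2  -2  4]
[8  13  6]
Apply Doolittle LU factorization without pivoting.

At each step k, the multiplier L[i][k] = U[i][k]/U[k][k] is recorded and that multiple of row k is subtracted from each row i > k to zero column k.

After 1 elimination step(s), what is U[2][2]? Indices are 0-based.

U[2][2] = -2

k=0: U[0][0]=-2
  eliminate (1,0): mult=-1, new row 1: (0, -3, 2); set L[1][0]=-1
  eliminate (2,0): mult=-4, new row 2: (0, 9, -2); set L[2][0]=-4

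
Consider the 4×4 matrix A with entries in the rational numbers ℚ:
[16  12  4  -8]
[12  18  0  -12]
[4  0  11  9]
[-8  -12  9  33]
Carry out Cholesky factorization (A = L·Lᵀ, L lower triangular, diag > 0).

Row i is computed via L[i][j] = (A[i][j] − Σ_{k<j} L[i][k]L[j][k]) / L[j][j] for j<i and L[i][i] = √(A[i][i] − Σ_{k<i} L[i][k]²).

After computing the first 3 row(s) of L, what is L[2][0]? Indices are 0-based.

L[2][0] = 1

Step 1: L[0][0] = √(16) = 4.
  L[1][0] = (12) / L[0][0] = 3.
Step 2: L[1][1] = √(9) = 3.
  L[2][0] = (4) / L[0][0] = 1.
  L[2][1] = (-3) / L[1][1] = -1.
Step 3: L[2][2] = √(9) = 3.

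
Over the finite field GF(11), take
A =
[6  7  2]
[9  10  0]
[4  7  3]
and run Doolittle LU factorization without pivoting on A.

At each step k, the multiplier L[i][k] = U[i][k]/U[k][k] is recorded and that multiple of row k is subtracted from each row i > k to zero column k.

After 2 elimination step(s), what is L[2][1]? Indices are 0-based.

[col 0] pivot 6
  R1 -= 7*R0 → (0, 5, 8)  (L[1][0] := 7)
  R2 -= 8*R0 → (0, 6, 9)  (L[2][0] := 8)
[col 1] pivot 5
  R2 -= 10*R1 → (0, 0, 6)  (L[2][1] := 10)

L[2][1] = 10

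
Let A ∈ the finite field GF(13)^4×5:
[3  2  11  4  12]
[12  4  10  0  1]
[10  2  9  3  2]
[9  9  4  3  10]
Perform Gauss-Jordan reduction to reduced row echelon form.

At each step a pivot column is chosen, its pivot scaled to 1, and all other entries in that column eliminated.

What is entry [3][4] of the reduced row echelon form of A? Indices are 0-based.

step 1: normalize row 0 (÷3) = (1, 5, 8, 10, 4)
  row 1: subtract 12×row0 = (0, 9, 5, 10, 5)
  row 2: subtract 10×row0 = (0, 4, 7, 7, 1)
  row 3: subtract 9×row0 = (0, 3, 10, 4, 0)
step 2: normalize row 1 (÷9) = (0, 1, 2, 4, 2)
  row 0: subtract 5×row1 = (1, 0, 11, 3, 7)
  row 2: subtract 4×row1 = (0, 0, 12, 4, 6)
  row 3: subtract 3×row1 = (0, 0, 4, 5, 7)
step 3: normalize row 2 (÷12) = (0, 0, 1, 9, 7)
  row 0: subtract 11×row2 = (1, 0, 0, 8, 8)
  row 1: subtract 2×row2 = (0, 1, 0, 12, 1)
  row 3: subtract 4×row2 = (0, 0, 0, 8, 5)
step 4: normalize row 3 (÷8) = (0, 0, 0, 1, 12)
  row 0: subtract 8×row3 = (1, 0, 0, 0, 3)
  row 1: subtract 12×row3 = (0, 1, 0, 0, 0)
  row 2: subtract 9×row3 = (0, 0, 1, 0, 3)

M[3][4] = 12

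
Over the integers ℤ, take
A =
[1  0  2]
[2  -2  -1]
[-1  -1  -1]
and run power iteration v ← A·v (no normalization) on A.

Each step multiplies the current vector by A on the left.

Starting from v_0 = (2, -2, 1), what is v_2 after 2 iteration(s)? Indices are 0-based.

v_0 = (2, -2, 1).
v_1 = A·v_0 = (4, 7, -1).
v_2 = A·v_1 = (2, -5, -10).

v_2 = (2, -5, -10)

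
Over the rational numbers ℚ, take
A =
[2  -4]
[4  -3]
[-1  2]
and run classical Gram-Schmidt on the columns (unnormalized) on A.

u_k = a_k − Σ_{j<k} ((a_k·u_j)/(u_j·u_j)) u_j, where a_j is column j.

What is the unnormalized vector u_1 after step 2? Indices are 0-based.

u_1 = (-40/21, 25/21, 20/21)

Step 1: u_0 = a_0 = (2, 4, -1).
Step 2: u_1 = a_1 − (-22/21)·u_0 = (-40/21, 25/21, 20/21).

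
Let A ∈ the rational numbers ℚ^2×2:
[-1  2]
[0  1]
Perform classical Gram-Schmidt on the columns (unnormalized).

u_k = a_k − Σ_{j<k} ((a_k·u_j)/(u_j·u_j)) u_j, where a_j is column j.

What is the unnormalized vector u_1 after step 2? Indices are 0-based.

u_1 = (0, 1)

Step 1: u_0 = a_0 = (-1, 0).
Step 2: u_1 = a_1 − (-2)·u_0 = (0, 1).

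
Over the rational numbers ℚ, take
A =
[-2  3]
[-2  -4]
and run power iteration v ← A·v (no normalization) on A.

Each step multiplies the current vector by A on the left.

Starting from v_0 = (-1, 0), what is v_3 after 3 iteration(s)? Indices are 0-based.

v_0 = (-1, 0).
v_1 = A·v_0 = (2, 2).
v_2 = A·v_1 = (2, -12).
v_3 = A·v_2 = (-40, 44).

v_3 = (-40, 44)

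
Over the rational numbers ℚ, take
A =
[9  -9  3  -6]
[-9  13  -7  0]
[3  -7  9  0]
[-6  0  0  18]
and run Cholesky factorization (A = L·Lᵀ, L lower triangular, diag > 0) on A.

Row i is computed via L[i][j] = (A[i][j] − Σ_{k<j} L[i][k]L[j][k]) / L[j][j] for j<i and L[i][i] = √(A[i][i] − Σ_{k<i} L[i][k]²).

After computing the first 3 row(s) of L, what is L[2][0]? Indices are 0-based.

Step 1: L[0][0] = √(9) = 3.
  L[1][0] = (-9) / L[0][0] = -3.
Step 2: L[1][1] = √(4) = 2.
  L[2][0] = (3) / L[0][0] = 1.
  L[2][1] = (-4) / L[1][1] = -2.
Step 3: L[2][2] = √(4) = 2.

L[2][0] = 1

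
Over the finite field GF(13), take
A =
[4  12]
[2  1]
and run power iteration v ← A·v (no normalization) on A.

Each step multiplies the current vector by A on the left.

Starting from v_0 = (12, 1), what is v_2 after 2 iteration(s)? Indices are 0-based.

v_0 = (12, 1).
v_1 = A·v_0 = (8, 12).
v_2 = A·v_1 = (7, 2).

v_2 = (7, 2)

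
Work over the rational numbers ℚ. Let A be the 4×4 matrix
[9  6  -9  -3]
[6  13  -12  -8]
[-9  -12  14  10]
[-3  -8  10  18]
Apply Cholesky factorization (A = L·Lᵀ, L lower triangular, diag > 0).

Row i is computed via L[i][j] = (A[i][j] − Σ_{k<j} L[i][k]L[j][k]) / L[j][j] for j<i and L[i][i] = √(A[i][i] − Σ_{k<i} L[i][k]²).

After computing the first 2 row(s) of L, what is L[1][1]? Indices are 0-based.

L[1][1] = 3

Step 1: L[0][0] = √(9) = 3.
  L[1][0] = (6) / L[0][0] = 2.
Step 2: L[1][1] = √(9) = 3.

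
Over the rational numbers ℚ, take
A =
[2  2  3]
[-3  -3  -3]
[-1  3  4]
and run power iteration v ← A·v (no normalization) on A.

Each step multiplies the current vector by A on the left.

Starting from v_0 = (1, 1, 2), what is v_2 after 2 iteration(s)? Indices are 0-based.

v_0 = (1, 1, 2).
v_1 = A·v_0 = (10, -12, 10).
v_2 = A·v_1 = (26, -24, -6).

v_2 = (26, -24, -6)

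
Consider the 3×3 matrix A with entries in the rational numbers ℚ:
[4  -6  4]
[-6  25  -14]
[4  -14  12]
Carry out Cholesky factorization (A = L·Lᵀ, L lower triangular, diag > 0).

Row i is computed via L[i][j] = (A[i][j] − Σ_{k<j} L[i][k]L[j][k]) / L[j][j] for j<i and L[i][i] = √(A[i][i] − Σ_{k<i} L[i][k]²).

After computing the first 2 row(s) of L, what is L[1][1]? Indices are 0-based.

L[1][1] = 4

Step 1: L[0][0] = √(4) = 2.
  L[1][0] = (-6) / L[0][0] = -3.
Step 2: L[1][1] = √(16) = 4.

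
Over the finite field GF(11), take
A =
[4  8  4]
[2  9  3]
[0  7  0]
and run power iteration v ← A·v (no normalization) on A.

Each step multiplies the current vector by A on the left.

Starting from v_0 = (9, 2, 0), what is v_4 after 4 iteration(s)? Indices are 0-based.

v_0 = (9, 2, 0).
v_1 = A·v_0 = (8, 3, 3).
v_2 = A·v_1 = (2, 8, 10).
v_3 = A·v_2 = (2, 7, 1).
v_4 = A·v_3 = (2, 4, 5).

v_4 = (2, 4, 5)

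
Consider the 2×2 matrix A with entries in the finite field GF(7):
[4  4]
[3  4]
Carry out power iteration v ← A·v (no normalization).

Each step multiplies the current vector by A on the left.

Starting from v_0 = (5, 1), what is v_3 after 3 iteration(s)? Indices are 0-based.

v_0 = (5, 1).
v_1 = A·v_0 = (3, 5).
v_2 = A·v_1 = (4, 1).
v_3 = A·v_2 = (6, 2).

v_3 = (6, 2)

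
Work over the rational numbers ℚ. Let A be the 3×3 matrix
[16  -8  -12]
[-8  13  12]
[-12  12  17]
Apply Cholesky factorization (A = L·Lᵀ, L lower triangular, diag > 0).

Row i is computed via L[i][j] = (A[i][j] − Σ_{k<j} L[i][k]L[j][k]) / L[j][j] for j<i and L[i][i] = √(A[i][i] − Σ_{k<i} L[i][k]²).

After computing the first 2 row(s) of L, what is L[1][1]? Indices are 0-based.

L[1][1] = 3

Step 1: L[0][0] = √(16) = 4.
  L[1][0] = (-8) / L[0][0] = -2.
Step 2: L[1][1] = √(9) = 3.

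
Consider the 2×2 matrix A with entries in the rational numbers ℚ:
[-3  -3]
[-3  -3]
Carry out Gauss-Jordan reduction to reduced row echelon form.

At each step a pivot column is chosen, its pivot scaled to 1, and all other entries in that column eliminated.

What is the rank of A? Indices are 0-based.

[1] R0 /= -3  ⇒  (1, 1)
     R1 -= -3·R0  ⇒  (0, 0)
column 1 empty below row 1

rank = 1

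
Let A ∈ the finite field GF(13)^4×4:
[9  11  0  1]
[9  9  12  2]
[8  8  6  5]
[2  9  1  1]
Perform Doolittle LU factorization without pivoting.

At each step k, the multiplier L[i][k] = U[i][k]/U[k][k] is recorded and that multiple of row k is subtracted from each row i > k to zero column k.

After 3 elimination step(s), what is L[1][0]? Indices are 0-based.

[col 0] pivot 9
  R1 -= 1*R0 → (0, 11, 12, 1)  (L[1][0] := 1)
  R2 -= 11*R0 → (0, 4, 6, 7)  (L[2][0] := 11)
  R3 -= 6*R0 → (0, 8, 1, 8)  (L[3][0] := 6)
[col 1] pivot 11
  R2 -= 11*R1 → (0, 0, 4, 9)  (L[2][1] := 11)
  R3 -= 9*R1 → (0, 0, 10, 12)  (L[3][1] := 9)
[col 2] pivot 4
  R3 -= 9*R2 → (0, 0, 0, 9)  (L[3][2] := 9)

L[1][0] = 1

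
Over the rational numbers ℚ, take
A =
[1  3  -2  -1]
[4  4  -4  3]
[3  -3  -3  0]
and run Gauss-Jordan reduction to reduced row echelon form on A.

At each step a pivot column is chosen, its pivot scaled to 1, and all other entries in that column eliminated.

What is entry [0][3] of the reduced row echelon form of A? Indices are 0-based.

M[0][3] = 23/8

pivot(0,0)=1: scale R0 → (1, 3, -2, -1)
  clear (1,0): R1 −= (4)R0 → (0, -8, 4, 7)
  clear (2,0): R2 −= (3)R0 → (0, -12, 3, 3)
pivot(1,1)=-8: scale R1 → (0, 1, -1/2, -7/8)
  clear (0,1): R0 −= (3)R1 → (1, 0, -1/2, 13/8)
  clear (2,1): R2 −= (-12)R1 → (0, 0, -3, -15/2)
pivot(2,2)=-3: scale R2 → (0, 0, 1, 5/2)
  clear (0,2): R0 −= (-1/2)R2 → (1, 0, 0, 23/8)
  clear (1,2): R1 −= (-1/2)R2 → (0, 1, 0, 3/8)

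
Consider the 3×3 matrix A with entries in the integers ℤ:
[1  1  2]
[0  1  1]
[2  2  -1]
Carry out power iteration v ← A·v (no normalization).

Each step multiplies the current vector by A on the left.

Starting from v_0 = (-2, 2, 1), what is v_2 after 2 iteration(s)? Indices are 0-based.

v_2 = (3, 2, 11)

v_0 = (-2, 2, 1).
v_1 = A·v_0 = (2, 3, -1).
v_2 = A·v_1 = (3, 2, 11).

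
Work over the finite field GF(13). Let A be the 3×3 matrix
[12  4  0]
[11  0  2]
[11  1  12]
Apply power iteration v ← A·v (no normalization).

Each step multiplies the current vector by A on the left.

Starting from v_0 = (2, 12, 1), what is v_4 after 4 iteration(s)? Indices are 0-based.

v_4 = (12, 11, 5)

v_0 = (2, 12, 1).
v_1 = A·v_0 = (7, 11, 7).
v_2 = A·v_1 = (11, 0, 3).
v_3 = A·v_2 = (2, 10, 1).
v_4 = A·v_3 = (12, 11, 5).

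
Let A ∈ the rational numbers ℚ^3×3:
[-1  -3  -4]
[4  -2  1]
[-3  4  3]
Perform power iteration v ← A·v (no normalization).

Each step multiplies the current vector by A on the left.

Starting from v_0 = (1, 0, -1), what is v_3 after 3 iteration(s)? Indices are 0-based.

v_3 = (48, 33, -81)

v_0 = (1, 0, -1).
v_1 = A·v_0 = (3, 3, -6).
v_2 = A·v_1 = (12, 0, -15).
v_3 = A·v_2 = (48, 33, -81).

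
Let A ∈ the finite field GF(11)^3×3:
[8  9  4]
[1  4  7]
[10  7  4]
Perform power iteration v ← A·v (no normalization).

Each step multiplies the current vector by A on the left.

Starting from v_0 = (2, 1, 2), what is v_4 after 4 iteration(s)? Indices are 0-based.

v_0 = (2, 1, 2).
v_1 = A·v_0 = (0, 9, 2).
v_2 = A·v_1 = (1, 6, 5).
v_3 = A·v_2 = (5, 5, 6).
v_4 = A·v_3 = (10, 1, 10).

v_4 = (10, 1, 10)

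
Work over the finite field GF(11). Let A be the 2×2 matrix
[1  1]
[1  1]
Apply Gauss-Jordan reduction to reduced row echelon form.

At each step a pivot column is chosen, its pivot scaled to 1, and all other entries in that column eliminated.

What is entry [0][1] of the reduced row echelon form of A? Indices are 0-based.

M[0][1] = 1

pivot(0,0)=1: scale R0 → (1, 1)
  clear (1,0): R1 −= (1)R0 → (0, 0)
col 1: no nonzero at/below row 1; advance.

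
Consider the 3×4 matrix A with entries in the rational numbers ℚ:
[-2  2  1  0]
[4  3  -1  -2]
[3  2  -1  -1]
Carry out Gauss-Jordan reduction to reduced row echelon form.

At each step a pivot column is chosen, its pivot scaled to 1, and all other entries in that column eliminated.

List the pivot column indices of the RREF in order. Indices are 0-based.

pivot columns: 0, 1, 2

[1] R0 /= -2  ⇒  (1, -1, -1/2, 0)
     R1 -= 4·R0  ⇒  (0, 7, 1, -2)
     R2 -= 3·R0  ⇒  (0, 5, 1/2, -1)
[2] R1 /= 7  ⇒  (0, 1, 1/7, -2/7)
     R0 -= -1·R1  ⇒  (1, 0, -5/14, -2/7)
     R2 -= 5·R1  ⇒  (0, 0, -3/14, 3/7)
[3] R2 /= -3/14  ⇒  (0, 0, 1, -2)
     R0 -= -5/14·R2  ⇒  (1, 0, 0, -1)
     R1 -= 1/7·R2  ⇒  (0, 1, 0, 0)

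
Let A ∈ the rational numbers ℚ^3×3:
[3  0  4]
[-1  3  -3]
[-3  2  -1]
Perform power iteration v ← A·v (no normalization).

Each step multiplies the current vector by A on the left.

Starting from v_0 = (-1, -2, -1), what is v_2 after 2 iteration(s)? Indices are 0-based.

v_0 = (-1, -2, -1).
v_1 = A·v_0 = (-7, -2, 0).
v_2 = A·v_1 = (-21, 1, 17).

v_2 = (-21, 1, 17)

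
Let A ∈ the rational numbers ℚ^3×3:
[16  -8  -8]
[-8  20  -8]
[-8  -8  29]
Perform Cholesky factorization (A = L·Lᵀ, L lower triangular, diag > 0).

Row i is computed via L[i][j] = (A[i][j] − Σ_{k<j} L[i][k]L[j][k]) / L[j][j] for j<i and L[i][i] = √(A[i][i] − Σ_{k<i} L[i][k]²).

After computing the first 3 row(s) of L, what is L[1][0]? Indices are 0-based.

L[1][0] = -2

Step 1: L[0][0] = √(16) = 4.
  L[1][0] = (-8) / L[0][0] = -2.
Step 2: L[1][1] = √(16) = 4.
  L[2][0] = (-8) / L[0][0] = -2.
  L[2][1] = (-12) / L[1][1] = -3.
Step 3: L[2][2] = √(16) = 4.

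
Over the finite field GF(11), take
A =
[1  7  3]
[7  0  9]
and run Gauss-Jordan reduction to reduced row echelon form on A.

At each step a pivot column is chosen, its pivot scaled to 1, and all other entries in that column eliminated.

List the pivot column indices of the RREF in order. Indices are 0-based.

pivot columns: 0, 1

[1] R0 /= 1  ⇒  (1, 7, 3)
     R1 -= 7·R0  ⇒  (0, 6, 10)
[2] R1 /= 6  ⇒  (0, 1, 9)
     R0 -= 7·R1  ⇒  (1, 0, 6)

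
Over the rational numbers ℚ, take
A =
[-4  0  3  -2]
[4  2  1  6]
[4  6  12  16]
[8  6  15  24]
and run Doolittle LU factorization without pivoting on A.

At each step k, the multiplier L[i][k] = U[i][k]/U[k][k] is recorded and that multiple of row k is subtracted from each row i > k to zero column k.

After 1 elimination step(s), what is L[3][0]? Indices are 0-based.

k=0: U[0][0]=-4
  eliminate (1,0): mult=-1, new row 1: (0, 2, 4, 4); set L[1][0]=-1
  eliminate (2,0): mult=-1, new row 2: (0, 6, 15, 14); set L[2][0]=-1
  eliminate (3,0): mult=-2, new row 3: (0, 6, 21, 20); set L[3][0]=-2

L[3][0] = -2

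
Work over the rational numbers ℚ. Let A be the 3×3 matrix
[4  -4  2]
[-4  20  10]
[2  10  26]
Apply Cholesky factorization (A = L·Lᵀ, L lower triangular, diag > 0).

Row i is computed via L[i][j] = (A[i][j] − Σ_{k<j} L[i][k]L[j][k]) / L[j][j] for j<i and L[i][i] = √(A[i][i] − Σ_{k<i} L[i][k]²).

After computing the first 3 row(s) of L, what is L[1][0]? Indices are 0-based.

Step 1: L[0][0] = √(4) = 2.
  L[1][0] = (-4) / L[0][0] = -2.
Step 2: L[1][1] = √(16) = 4.
  L[2][0] = (2) / L[0][0] = 1.
  L[2][1] = (12) / L[1][1] = 3.
Step 3: L[2][2] = √(16) = 4.

L[1][0] = -2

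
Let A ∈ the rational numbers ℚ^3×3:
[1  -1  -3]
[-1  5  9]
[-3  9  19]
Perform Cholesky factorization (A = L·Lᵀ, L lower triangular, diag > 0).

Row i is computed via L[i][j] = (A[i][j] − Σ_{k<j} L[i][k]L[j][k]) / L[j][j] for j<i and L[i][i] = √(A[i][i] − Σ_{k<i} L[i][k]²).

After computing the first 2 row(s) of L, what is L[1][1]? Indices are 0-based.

L[1][1] = 2

Step 1: L[0][0] = √(1) = 1.
  L[1][0] = (-1) / L[0][0] = -1.
Step 2: L[1][1] = √(4) = 2.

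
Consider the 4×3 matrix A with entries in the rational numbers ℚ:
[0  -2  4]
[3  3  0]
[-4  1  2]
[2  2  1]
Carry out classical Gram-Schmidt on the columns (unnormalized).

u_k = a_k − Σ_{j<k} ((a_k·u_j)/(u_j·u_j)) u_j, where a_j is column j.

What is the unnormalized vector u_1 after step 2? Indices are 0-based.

Step 1: u_0 = a_0 = (0, 3, -4, 2).
Step 2: u_1 = a_1 − (9/29)·u_0 = (-2, 60/29, 65/29, 40/29).

u_1 = (-2, 60/29, 65/29, 40/29)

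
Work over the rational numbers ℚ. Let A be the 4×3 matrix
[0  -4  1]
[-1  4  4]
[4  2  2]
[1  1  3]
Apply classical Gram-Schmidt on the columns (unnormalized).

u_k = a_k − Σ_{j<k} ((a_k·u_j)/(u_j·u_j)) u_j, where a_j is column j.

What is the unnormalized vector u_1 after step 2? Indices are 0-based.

u_1 = (-4, 77/18, 8/9, 13/18)

Step 1: u_0 = a_0 = (0, -1, 4, 1).
Step 2: u_1 = a_1 − (5/18)·u_0 = (-4, 77/18, 8/9, 13/18).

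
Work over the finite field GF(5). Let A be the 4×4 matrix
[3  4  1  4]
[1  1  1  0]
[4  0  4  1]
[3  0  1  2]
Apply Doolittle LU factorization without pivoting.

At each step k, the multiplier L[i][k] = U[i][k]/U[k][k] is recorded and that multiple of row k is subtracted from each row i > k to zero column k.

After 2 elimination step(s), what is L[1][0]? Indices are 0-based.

L[1][0] = 2

k=0: U[0][0]=3
  eliminate (1,0): mult=2, new row 1: (0, 3, 4, 2); set L[1][0]=2
  eliminate (2,0): mult=3, new row 2: (0, 3, 1, 4); set L[2][0]=3
  eliminate (3,0): mult=1, new row 3: (0, 1, 0, 3); set L[3][0]=1
k=1: U[1][1]=3
  eliminate (2,1): mult=1, new row 2: (0, 0, 2, 2); set L[2][1]=1
  eliminate (3,1): mult=2, new row 3: (0, 0, 2, 4); set L[3][1]=2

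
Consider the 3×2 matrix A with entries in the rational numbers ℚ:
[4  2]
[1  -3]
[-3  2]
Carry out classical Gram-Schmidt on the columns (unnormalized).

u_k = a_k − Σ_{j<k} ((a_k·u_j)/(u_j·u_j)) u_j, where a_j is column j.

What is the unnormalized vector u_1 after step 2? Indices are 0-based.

u_1 = (28/13, -77/26, 49/26)

Step 1: u_0 = a_0 = (4, 1, -3).
Step 2: u_1 = a_1 − (-1/26)·u_0 = (28/13, -77/26, 49/26).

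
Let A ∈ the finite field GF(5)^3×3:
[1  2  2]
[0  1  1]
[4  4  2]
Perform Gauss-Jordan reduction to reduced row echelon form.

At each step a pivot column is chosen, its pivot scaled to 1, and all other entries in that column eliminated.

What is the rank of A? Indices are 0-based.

[1] R0 /= 1  ⇒  (1, 2, 2)
     R2 -= 4·R0  ⇒  (0, 1, 4)
[2] R1 /= 1  ⇒  (0, 1, 1)
     R0 -= 2·R1  ⇒  (1, 0, 0)
     R2 -= 1·R1  ⇒  (0, 0, 3)
[3] R2 /= 3  ⇒  (0, 0, 1)
     R1 -= 1·R2  ⇒  (0, 1, 0)

rank = 3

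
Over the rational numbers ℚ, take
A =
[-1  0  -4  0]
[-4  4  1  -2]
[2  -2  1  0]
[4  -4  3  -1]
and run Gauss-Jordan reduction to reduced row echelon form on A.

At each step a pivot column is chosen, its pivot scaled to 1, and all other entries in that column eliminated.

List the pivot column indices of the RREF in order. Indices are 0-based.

pivot(0,0)=-1: scale R0 → (1, 0, 4, 0)
  clear (1,0): R1 −= (-4)R0 → (0, 4, 17, -2)
  clear (2,0): R2 −= (2)R0 → (0, -2, -7, 0)
  clear (3,0): R3 −= (4)R0 → (0, -4, -13, -1)
pivot(1,1)=4: scale R1 → (0, 1, 17/4, -1/2)
  clear (2,1): R2 −= (-2)R1 → (0, 0, 3/2, -1)
  clear (3,1): R3 −= (-4)R1 → (0, 0, 4, -3)
pivot(2,2)=3/2: scale R2 → (0, 0, 1, -2/3)
  clear (0,2): R0 −= (4)R2 → (1, 0, 0, 8/3)
  clear (1,2): R1 −= (17/4)R2 → (0, 1, 0, 7/3)
  clear (3,2): R3 −= (4)R2 → (0, 0, 0, -1/3)
pivot(3,3)=-1/3: scale R3 → (0, 0, 0, 1)
  clear (0,3): R0 −= (8/3)R3 → (1, 0, 0, 0)
  clear (1,3): R1 −= (7/3)R3 → (0, 1, 0, 0)
  clear (2,3): R2 −= (-2/3)R3 → (0, 0, 1, 0)

pivot columns: 0, 1, 2, 3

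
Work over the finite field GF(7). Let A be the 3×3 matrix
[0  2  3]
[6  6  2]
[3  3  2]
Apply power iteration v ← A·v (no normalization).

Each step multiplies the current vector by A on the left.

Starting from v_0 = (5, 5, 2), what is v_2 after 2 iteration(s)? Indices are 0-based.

v_2 = (6, 2, 0)

v_0 = (5, 5, 2).
v_1 = A·v_0 = (2, 1, 6).
v_2 = A·v_1 = (6, 2, 0).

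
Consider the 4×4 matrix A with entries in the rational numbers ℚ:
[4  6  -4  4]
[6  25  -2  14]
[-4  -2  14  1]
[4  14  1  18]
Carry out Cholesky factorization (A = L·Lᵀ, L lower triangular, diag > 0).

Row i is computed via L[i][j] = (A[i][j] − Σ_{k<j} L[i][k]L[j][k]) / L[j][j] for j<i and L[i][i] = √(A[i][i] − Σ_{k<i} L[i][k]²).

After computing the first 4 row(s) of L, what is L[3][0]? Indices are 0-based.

Step 1: L[0][0] = √(4) = 2.
  L[1][0] = (6) / L[0][0] = 3.
Step 2: L[1][1] = √(16) = 4.
  L[2][0] = (-4) / L[0][0] = -2.
  L[2][1] = (4) / L[1][1] = 1.
Step 3: L[2][2] = √(9) = 3.
  L[3][0] = (4) / L[0][0] = 2.
  L[3][1] = (8) / L[1][1] = 2.
  L[3][2] = (3) / L[2][2] = 1.
Step 4: L[3][3] = √(9) = 3.

L[3][0] = 2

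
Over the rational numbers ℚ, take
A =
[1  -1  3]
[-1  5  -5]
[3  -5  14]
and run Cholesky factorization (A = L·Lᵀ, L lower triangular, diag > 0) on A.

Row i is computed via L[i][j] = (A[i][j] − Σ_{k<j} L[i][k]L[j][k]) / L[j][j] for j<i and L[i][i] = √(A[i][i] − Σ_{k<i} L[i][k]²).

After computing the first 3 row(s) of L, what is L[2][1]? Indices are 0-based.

Step 1: L[0][0] = √(1) = 1.
  L[1][0] = (-1) / L[0][0] = -1.
Step 2: L[1][1] = √(4) = 2.
  L[2][0] = (3) / L[0][0] = 3.
  L[2][1] = (-2) / L[1][1] = -1.
Step 3: L[2][2] = √(4) = 2.

L[2][1] = -1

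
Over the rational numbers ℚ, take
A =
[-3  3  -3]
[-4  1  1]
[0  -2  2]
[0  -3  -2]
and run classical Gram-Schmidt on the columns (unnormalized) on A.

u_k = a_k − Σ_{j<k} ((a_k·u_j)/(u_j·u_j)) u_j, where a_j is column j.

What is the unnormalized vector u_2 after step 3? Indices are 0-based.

Step 1: u_0 = a_0 = (-3, -4, 0, 0).
Step 2: u_1 = a_1 − (-13/25)·u_0 = (36/25, -27/25, -2, -3).
Step 3: u_2 = a_2 − (1/5)·u_0 − (-85/406)·u_1 = (-426/203, 639/406, 321/203, -1067/406).

u_2 = (-426/203, 639/406, 321/203, -1067/406)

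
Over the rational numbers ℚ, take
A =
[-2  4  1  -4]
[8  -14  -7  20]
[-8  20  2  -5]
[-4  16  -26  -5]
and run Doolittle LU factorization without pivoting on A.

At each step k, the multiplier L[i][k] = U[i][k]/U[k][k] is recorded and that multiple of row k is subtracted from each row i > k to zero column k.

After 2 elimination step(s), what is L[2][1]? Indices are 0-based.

Step 1: pivot at (0,0) is -2.
  row1 ← row1 − (-4)·row0  ⇒  L[1][0]=-4, U row1=(0, 2, -3, 4)
  row2 ← row2 − (4)·row0  ⇒  L[2][0]=4, U row2=(0, 4, -2, 11)
  row3 ← row3 − (2)·row0  ⇒  L[3][0]=2, U row3=(0, 8, -28, 3)
Step 2: pivot at (1,1) is 2.
  row2 ← row2 − (2)·row1  ⇒  L[2][1]=2, U row2=(0, 0, 4, 3)
  row3 ← row3 − (4)·row1  ⇒  L[3][1]=4, U row3=(0, 0, -16, -13)

L[2][1] = 2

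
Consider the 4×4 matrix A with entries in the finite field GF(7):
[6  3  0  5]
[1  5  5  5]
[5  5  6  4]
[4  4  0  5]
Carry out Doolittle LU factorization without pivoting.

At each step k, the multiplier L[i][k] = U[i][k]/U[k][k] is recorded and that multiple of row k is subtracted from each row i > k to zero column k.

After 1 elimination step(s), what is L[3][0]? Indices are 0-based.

k=0: U[0][0]=6
  eliminate (1,0): mult=6, new row 1: (0, 1, 5, 3); set L[1][0]=6
  eliminate (2,0): mult=2, new row 2: (0, 6, 6, 1); set L[2][0]=2
  eliminate (3,0): mult=3, new row 3: (0, 2, 0, 4); set L[3][0]=3

L[3][0] = 3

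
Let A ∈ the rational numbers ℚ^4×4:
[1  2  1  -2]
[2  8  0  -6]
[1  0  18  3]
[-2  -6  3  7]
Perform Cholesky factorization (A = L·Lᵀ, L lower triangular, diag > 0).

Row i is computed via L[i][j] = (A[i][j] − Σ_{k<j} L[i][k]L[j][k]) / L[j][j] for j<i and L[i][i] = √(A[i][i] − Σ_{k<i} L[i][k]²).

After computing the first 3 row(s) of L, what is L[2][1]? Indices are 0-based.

Step 1: L[0][0] = √(1) = 1.
  L[1][0] = (2) / L[0][0] = 2.
Step 2: L[1][1] = √(4) = 2.
  L[2][0] = (1) / L[0][0] = 1.
  L[2][1] = (-2) / L[1][1] = -1.
Step 3: L[2][2] = √(16) = 4.

L[2][1] = -1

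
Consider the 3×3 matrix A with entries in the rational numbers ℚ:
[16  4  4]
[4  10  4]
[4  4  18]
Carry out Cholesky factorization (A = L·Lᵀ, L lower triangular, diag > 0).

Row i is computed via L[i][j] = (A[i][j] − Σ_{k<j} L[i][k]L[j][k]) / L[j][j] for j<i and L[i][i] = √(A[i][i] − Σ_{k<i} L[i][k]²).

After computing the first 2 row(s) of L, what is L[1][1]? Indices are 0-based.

Step 1: L[0][0] = √(16) = 4.
  L[1][0] = (4) / L[0][0] = 1.
Step 2: L[1][1] = √(9) = 3.

L[1][1] = 3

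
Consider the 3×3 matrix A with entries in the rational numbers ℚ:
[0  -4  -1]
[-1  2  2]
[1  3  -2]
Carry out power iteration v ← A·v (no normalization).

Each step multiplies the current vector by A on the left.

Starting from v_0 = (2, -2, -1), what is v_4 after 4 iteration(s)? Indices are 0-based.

v_0 = (2, -2, -1).
v_1 = A·v_0 = (9, -8, -2).
v_2 = A·v_1 = (34, -29, -11).
v_3 = A·v_2 = (127, -114, -31).
v_4 = A·v_3 = (487, -417, -153).

v_4 = (487, -417, -153)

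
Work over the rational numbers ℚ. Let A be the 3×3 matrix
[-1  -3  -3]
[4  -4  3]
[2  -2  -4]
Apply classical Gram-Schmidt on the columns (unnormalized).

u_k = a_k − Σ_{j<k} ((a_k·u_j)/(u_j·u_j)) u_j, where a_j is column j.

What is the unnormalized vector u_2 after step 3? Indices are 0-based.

Step 1: u_0 = a_0 = (-1, 4, 2).
Step 2: u_1 = a_1 − (-17/21)·u_0 = (-80/21, -16/21, -8/21).
Step 3: u_2 = a_2 − (1/3)·u_0 − (7/10)·u_1 = (0, 11/5, -22/5).

u_2 = (0, 11/5, -22/5)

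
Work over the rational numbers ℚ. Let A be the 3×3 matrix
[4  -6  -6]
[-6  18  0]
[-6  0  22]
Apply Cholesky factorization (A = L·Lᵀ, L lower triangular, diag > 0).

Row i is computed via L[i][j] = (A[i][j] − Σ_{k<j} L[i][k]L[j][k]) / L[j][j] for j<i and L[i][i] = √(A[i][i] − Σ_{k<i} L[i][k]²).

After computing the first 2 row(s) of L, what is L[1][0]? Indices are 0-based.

L[1][0] = -3

Step 1: L[0][0] = √(4) = 2.
  L[1][0] = (-6) / L[0][0] = -3.
Step 2: L[1][1] = √(9) = 3.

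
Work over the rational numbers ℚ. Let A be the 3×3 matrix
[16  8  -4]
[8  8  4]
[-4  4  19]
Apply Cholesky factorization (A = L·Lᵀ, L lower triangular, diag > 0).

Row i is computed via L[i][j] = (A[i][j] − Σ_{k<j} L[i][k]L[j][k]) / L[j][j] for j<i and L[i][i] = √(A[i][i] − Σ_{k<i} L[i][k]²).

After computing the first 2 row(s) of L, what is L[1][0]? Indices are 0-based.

Step 1: L[0][0] = √(16) = 4.
  L[1][0] = (8) / L[0][0] = 2.
Step 2: L[1][1] = √(4) = 2.

L[1][0] = 2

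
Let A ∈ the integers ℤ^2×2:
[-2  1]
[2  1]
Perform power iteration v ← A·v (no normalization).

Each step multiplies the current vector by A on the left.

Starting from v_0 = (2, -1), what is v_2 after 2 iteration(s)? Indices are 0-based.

v_0 = (2, -1).
v_1 = A·v_0 = (-5, 3).
v_2 = A·v_1 = (13, -7).

v_2 = (13, -7)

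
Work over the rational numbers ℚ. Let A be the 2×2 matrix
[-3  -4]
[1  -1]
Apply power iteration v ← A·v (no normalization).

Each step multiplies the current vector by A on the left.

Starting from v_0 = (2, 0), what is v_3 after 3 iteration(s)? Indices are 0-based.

v_3 = (2, 18)

v_0 = (2, 0).
v_1 = A·v_0 = (-6, 2).
v_2 = A·v_1 = (10, -8).
v_3 = A·v_2 = (2, 18).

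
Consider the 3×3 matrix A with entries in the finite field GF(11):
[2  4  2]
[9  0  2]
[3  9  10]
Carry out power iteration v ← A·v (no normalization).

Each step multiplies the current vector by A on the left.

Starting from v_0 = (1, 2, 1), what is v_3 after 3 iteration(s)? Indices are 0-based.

v_0 = (1, 2, 1).
v_1 = A·v_0 = (1, 0, 9).
v_2 = A·v_1 = (9, 5, 5).
v_3 = A·v_2 = (4, 3, 1).

v_3 = (4, 3, 1)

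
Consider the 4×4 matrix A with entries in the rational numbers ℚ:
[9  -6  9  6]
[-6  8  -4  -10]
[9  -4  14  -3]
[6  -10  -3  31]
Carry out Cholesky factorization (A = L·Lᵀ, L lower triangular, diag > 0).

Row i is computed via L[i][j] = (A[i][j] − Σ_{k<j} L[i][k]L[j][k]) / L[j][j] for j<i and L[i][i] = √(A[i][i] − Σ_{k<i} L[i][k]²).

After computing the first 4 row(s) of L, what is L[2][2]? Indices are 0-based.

L[2][2] = 2

Step 1: L[0][0] = √(9) = 3.
  L[1][0] = (-6) / L[0][0] = -2.
Step 2: L[1][1] = √(4) = 2.
  L[2][0] = (9) / L[0][0] = 3.
  L[2][1] = (2) / L[1][1] = 1.
Step 3: L[2][2] = √(4) = 2.
  L[3][0] = (6) / L[0][0] = 2.
  L[3][1] = (-6) / L[1][1] = -3.
  L[3][2] = (-6) / L[2][2] = -3.
Step 4: L[3][3] = √(9) = 3.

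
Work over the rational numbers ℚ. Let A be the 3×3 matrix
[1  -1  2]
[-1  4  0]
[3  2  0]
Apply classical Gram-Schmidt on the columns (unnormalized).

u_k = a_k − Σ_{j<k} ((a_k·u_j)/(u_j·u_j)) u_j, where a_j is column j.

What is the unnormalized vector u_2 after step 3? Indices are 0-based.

u_2 = (196/115, 14/23, -42/115)

Step 1: u_0 = a_0 = (1, -1, 3).
Step 2: u_1 = a_1 − (1/11)·u_0 = (-12/11, 45/11, 19/11).
Step 3: u_2 = a_2 − (2/11)·u_0 − (-12/115)·u_1 = (196/115, 14/23, -42/115).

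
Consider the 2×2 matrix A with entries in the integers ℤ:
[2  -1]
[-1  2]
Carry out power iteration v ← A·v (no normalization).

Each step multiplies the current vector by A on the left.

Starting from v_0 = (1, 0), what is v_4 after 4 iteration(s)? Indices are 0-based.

v_0 = (1, 0).
v_1 = A·v_0 = (2, -1).
v_2 = A·v_1 = (5, -4).
v_3 = A·v_2 = (14, -13).
v_4 = A·v_3 = (41, -40).

v_4 = (41, -40)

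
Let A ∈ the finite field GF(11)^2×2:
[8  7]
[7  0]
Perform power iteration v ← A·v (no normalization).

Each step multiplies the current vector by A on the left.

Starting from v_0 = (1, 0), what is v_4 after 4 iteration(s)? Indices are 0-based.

v_4 = (10, 8)

v_0 = (1, 0).
v_1 = A·v_0 = (8, 7).
v_2 = A·v_1 = (3, 1).
v_3 = A·v_2 = (9, 10).
v_4 = A·v_3 = (10, 8).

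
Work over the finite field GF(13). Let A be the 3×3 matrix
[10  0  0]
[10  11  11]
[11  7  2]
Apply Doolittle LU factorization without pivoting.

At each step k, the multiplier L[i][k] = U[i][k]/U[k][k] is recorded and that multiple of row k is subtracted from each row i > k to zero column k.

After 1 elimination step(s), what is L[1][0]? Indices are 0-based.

L[1][0] = 1

[col 0] pivot 10
  R1 -= 1*R0 → (0, 11, 11)  (L[1][0] := 1)
  R2 -= 5*R0 → (0, 7, 2)  (L[2][0] := 5)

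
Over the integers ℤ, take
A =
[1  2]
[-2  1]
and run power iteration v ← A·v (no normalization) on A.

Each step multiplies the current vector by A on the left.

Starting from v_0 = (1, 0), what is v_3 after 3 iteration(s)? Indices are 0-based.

v_0 = (1, 0).
v_1 = A·v_0 = (1, -2).
v_2 = A·v_1 = (-3, -4).
v_3 = A·v_2 = (-11, 2).

v_3 = (-11, 2)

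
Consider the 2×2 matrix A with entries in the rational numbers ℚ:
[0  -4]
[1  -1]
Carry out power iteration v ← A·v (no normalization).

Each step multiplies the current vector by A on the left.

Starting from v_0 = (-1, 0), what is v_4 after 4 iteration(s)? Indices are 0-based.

v_0 = (-1, 0).
v_1 = A·v_0 = (0, -1).
v_2 = A·v_1 = (4, 1).
v_3 = A·v_2 = (-4, 3).
v_4 = A·v_3 = (-12, -7).

v_4 = (-12, -7)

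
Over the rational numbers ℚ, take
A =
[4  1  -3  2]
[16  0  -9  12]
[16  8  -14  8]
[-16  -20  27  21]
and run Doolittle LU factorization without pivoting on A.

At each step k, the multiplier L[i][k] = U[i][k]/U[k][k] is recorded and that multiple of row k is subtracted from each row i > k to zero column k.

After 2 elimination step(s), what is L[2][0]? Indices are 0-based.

L[2][0] = 4

k=0: U[0][0]=4
  eliminate (1,0): mult=4, new row 1: (0, -4, 3, 4); set L[1][0]=4
  eliminate (2,0): mult=4, new row 2: (0, 4, -2, 0); set L[2][0]=4
  eliminate (3,0): mult=-4, new row 3: (0, -16, 15, 29); set L[3][0]=-4
k=1: U[1][1]=-4
  eliminate (2,1): mult=-1, new row 2: (0, 0, 1, 4); set L[2][1]=-1
  eliminate (3,1): mult=4, new row 3: (0, 0, 3, 13); set L[3][1]=4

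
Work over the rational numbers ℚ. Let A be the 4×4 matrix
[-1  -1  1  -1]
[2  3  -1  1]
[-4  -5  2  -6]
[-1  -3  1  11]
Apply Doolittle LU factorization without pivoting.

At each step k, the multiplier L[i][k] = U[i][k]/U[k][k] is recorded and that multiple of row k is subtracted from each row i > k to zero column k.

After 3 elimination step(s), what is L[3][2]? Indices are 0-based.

L[3][2] = -2

Step 1: pivot at (0,0) is -1.
  row1 ← row1 − (-2)·row0  ⇒  L[1][0]=-2, U row1=(0, 1, 1, -1)
  row2 ← row2 − (4)·row0  ⇒  L[2][0]=4, U row2=(0, -1, -2, -2)
  row3 ← row3 − (1)·row0  ⇒  L[3][0]=1, U row3=(0, -2, 0, 12)
Step 2: pivot at (1,1) is 1.
  row2 ← row2 − (-1)·row1  ⇒  L[2][1]=-1, U row2=(0, 0, -1, -3)
  row3 ← row3 − (-2)·row1  ⇒  L[3][1]=-2, U row3=(0, 0, 2, 10)
Step 3: pivot at (2,2) is -1.
  row3 ← row3 − (-2)·row2  ⇒  L[3][2]=-2, U row3=(0, 0, 0, 4)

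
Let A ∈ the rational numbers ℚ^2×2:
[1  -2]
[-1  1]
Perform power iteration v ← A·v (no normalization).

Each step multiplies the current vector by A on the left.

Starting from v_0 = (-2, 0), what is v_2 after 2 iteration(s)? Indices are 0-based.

v_0 = (-2, 0).
v_1 = A·v_0 = (-2, 2).
v_2 = A·v_1 = (-6, 4).

v_2 = (-6, 4)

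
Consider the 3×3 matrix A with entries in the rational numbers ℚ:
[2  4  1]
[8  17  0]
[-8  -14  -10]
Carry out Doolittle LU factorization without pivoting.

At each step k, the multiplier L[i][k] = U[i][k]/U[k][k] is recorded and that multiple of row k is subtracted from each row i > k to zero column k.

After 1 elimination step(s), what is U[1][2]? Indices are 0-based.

k=0: U[0][0]=2
  eliminate (1,0): mult=4, new row 1: (0, 1, -4); set L[1][0]=4
  eliminate (2,0): mult=-4, new row 2: (0, 2, -6); set L[2][0]=-4

U[1][2] = -4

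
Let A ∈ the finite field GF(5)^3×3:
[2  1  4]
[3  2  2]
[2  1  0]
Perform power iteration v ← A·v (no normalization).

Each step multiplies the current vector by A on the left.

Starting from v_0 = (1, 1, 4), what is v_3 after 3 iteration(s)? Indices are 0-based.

v_3 = (4, 4, 0)

v_0 = (1, 1, 4).
v_1 = A·v_0 = (4, 3, 3).
v_2 = A·v_1 = (3, 4, 1).
v_3 = A·v_2 = (4, 4, 0).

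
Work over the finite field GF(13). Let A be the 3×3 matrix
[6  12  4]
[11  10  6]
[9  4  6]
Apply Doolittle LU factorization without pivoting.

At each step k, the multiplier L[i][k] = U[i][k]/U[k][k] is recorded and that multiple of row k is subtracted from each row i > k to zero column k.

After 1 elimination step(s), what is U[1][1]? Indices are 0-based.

U[1][1] = 1

k=0: U[0][0]=6
  eliminate (1,0): mult=4, new row 1: (0, 1, 3); set L[1][0]=4
  eliminate (2,0): mult=8, new row 2: (0, 12, 0); set L[2][0]=8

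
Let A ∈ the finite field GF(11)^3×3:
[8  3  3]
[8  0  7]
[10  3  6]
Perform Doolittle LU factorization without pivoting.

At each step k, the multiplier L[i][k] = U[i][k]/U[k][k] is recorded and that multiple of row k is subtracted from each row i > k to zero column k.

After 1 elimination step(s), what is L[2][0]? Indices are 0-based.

[col 0] pivot 8
  R1 -= 1*R0 → (0, 8, 4)  (L[1][0] := 1)
  R2 -= 4*R0 → (0, 2, 5)  (L[2][0] := 4)

L[2][0] = 4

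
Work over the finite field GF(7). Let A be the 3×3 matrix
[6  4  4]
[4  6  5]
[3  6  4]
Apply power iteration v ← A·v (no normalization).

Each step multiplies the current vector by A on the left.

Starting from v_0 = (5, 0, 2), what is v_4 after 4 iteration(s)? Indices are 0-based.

v_0 = (5, 0, 2).
v_1 = A·v_0 = (3, 2, 2).
v_2 = A·v_1 = (6, 6, 1).
v_3 = A·v_2 = (1, 2, 2).
v_4 = A·v_3 = (1, 5, 2).

v_4 = (1, 5, 2)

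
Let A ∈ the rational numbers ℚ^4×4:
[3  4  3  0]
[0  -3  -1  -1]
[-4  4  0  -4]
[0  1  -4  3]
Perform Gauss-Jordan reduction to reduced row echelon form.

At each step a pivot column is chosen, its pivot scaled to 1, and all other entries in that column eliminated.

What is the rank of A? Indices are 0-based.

step 1: normalize row 0 (÷3) = (1, 4/3, 1, 0)
  row 2: subtract -4×row0 = (0, 28/3, 4, -4)
step 2: normalize row 1 (÷-3) = (0, 1, 1/3, 1/3)
  row 0: subtract 4/3×row1 = (1, 0, 5/9, -4/9)
  row 2: subtract 28/3×row1 = (0, 0, 8/9, -64/9)
  row 3: subtract 1×row1 = (0, 0, -13/3, 8/3)
step 3: normalize row 2 (÷8/9) = (0, 0, 1, -8)
  row 0: subtract 5/9×row2 = (1, 0, 0, 4)
  row 1: subtract 1/3×row2 = (0, 1, 0, 3)
  row 3: subtract -13/3×row2 = (0, 0, 0, -32)
step 4: normalize row 3 (÷-32) = (0, 0, 0, 1)
  row 0: subtract 4×row3 = (1, 0, 0, 0)
  row 1: subtract 3×row3 = (0, 1, 0, 0)
  row 2: subtract -8×row3 = (0, 0, 1, 0)

rank = 4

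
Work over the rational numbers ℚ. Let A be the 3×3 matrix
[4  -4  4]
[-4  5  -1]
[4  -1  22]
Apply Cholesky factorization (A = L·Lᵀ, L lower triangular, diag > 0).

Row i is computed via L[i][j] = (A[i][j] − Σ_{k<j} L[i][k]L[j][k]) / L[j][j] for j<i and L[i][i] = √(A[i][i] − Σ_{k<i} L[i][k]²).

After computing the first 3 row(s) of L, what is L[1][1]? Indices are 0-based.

L[1][1] = 1

Step 1: L[0][0] = √(4) = 2.
  L[1][0] = (-4) / L[0][0] = -2.
Step 2: L[1][1] = √(1) = 1.
  L[2][0] = (4) / L[0][0] = 2.
  L[2][1] = (3) / L[1][1] = 3.
Step 3: L[2][2] = √(9) = 3.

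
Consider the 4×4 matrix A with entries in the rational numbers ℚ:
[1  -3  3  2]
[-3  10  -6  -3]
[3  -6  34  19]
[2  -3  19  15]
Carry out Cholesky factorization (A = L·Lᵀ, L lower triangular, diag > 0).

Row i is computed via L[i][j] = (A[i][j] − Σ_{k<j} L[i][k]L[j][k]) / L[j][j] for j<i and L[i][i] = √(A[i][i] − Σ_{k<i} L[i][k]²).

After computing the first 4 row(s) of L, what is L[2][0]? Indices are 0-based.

L[2][0] = 3

Step 1: L[0][0] = √(1) = 1.
  L[1][0] = (-3) / L[0][0] = -3.
Step 2: L[1][1] = √(1) = 1.
  L[2][0] = (3) / L[0][0] = 3.
  L[2][1] = (3) / L[1][1] = 3.
Step 3: L[2][2] = √(16) = 4.
  L[3][0] = (2) / L[0][0] = 2.
  L[3][1] = (3) / L[1][1] = 3.
  L[3][2] = (4) / L[2][2] = 1.
Step 4: L[3][3] = √(1) = 1.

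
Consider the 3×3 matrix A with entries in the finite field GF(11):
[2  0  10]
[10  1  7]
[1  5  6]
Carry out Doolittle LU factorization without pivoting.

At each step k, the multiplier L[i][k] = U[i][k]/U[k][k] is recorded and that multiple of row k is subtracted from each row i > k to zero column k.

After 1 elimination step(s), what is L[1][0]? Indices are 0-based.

L[1][0] = 5

Step 1: pivot at (0,0) is 2.
  row1 ← row1 − (5)·row0  ⇒  L[1][0]=5, U row1=(0, 1, 1)
  row2 ← row2 − (6)·row0  ⇒  L[2][0]=6, U row2=(0, 5, 1)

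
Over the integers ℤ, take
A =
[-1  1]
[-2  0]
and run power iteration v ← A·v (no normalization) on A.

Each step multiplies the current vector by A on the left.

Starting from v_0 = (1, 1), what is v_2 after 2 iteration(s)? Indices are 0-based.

v_2 = (-2, 0)

v_0 = (1, 1).
v_1 = A·v_0 = (0, -2).
v_2 = A·v_1 = (-2, 0).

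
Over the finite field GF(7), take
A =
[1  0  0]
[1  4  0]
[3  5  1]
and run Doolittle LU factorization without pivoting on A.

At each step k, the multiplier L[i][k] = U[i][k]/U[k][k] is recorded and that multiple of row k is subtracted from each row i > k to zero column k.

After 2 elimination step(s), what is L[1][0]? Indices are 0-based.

L[1][0] = 1

[col 0] pivot 1
  R1 -= 1*R0 → (0, 4, 0)  (L[1][0] := 1)
  R2 -= 3*R0 → (0, 5, 1)  (L[2][0] := 3)
[col 1] pivot 4
  R2 -= 3*R1 → (0, 0, 1)  (L[2][1] := 3)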